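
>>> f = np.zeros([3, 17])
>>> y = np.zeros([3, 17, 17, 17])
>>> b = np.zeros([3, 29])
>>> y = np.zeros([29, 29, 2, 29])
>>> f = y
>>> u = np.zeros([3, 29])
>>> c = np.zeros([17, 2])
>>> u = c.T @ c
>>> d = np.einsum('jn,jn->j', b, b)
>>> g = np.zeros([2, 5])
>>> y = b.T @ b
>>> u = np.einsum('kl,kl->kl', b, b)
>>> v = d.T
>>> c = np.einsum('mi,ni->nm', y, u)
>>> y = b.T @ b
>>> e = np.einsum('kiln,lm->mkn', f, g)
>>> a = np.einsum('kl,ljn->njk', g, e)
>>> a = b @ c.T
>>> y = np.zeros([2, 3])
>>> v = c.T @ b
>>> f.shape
(29, 29, 2, 29)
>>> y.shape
(2, 3)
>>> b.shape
(3, 29)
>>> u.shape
(3, 29)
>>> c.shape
(3, 29)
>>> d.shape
(3,)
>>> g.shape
(2, 5)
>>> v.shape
(29, 29)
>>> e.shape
(5, 29, 29)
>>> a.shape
(3, 3)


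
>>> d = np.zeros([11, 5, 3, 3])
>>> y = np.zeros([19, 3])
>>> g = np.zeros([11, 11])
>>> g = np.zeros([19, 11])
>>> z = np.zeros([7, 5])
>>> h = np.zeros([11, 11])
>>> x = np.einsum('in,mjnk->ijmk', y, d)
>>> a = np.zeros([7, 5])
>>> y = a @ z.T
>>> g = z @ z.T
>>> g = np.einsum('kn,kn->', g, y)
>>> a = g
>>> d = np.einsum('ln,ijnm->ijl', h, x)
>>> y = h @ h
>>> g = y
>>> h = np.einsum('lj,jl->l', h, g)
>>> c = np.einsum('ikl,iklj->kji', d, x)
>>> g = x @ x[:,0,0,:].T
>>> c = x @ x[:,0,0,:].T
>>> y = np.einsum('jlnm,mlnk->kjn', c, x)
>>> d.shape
(19, 5, 11)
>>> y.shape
(3, 19, 11)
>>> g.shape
(19, 5, 11, 19)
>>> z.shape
(7, 5)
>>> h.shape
(11,)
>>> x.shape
(19, 5, 11, 3)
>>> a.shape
()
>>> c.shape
(19, 5, 11, 19)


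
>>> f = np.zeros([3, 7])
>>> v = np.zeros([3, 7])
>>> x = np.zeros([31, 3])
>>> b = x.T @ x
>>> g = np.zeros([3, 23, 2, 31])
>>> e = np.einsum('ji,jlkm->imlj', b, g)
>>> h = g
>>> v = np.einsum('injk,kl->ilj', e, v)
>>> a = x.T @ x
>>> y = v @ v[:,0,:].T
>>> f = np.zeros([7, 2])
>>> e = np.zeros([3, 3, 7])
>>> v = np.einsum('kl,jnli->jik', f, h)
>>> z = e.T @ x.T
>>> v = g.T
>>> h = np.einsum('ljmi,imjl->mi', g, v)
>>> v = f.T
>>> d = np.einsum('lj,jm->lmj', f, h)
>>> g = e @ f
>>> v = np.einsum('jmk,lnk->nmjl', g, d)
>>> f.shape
(7, 2)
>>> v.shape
(31, 3, 3, 7)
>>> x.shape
(31, 3)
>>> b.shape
(3, 3)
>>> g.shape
(3, 3, 2)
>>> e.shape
(3, 3, 7)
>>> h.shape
(2, 31)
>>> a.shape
(3, 3)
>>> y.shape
(3, 7, 3)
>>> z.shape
(7, 3, 31)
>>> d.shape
(7, 31, 2)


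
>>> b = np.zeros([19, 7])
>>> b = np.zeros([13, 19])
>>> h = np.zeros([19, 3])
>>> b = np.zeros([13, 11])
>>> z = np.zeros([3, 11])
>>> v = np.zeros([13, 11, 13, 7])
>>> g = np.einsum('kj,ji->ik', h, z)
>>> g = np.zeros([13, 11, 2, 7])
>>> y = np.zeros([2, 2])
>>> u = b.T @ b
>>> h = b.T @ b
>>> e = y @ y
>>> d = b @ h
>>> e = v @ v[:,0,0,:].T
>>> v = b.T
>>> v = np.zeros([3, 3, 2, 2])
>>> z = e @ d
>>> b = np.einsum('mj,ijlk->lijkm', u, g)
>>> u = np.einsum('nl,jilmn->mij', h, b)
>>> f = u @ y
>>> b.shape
(2, 13, 11, 7, 11)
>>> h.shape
(11, 11)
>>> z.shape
(13, 11, 13, 11)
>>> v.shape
(3, 3, 2, 2)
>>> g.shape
(13, 11, 2, 7)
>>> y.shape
(2, 2)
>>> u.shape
(7, 13, 2)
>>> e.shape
(13, 11, 13, 13)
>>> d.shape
(13, 11)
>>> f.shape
(7, 13, 2)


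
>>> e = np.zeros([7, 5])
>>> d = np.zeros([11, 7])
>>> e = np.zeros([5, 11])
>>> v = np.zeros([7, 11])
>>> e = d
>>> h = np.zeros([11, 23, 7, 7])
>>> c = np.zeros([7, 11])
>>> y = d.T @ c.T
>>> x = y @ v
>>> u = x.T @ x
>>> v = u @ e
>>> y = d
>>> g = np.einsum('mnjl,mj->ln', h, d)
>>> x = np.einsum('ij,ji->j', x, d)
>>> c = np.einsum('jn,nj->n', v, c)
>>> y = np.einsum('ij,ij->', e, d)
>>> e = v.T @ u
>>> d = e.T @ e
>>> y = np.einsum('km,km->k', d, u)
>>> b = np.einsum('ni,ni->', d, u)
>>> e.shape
(7, 11)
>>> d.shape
(11, 11)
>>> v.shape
(11, 7)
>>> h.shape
(11, 23, 7, 7)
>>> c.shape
(7,)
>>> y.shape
(11,)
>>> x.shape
(11,)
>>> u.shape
(11, 11)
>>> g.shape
(7, 23)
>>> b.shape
()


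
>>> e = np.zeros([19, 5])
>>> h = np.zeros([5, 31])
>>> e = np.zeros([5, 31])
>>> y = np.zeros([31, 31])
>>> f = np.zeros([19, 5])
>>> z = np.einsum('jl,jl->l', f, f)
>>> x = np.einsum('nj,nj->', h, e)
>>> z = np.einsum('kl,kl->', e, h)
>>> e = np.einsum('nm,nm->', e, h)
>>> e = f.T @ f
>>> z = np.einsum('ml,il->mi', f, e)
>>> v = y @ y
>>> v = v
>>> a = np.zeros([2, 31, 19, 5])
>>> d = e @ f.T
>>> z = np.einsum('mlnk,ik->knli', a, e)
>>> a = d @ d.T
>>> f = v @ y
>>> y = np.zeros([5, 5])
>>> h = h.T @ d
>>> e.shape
(5, 5)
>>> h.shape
(31, 19)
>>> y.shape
(5, 5)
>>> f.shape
(31, 31)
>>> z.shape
(5, 19, 31, 5)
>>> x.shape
()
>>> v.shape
(31, 31)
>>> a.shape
(5, 5)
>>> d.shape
(5, 19)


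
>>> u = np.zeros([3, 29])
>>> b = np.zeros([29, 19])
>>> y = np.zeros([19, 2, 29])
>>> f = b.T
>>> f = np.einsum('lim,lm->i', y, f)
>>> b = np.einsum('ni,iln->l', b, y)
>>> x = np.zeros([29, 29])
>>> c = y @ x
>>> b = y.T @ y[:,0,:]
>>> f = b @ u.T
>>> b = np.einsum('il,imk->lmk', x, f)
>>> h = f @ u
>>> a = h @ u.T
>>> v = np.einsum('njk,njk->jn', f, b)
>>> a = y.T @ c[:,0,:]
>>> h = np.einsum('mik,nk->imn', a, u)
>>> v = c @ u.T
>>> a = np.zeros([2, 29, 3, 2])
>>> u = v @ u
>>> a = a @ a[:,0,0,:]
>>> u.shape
(19, 2, 29)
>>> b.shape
(29, 2, 3)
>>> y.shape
(19, 2, 29)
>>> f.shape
(29, 2, 3)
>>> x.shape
(29, 29)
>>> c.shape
(19, 2, 29)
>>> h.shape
(2, 29, 3)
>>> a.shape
(2, 29, 3, 2)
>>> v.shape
(19, 2, 3)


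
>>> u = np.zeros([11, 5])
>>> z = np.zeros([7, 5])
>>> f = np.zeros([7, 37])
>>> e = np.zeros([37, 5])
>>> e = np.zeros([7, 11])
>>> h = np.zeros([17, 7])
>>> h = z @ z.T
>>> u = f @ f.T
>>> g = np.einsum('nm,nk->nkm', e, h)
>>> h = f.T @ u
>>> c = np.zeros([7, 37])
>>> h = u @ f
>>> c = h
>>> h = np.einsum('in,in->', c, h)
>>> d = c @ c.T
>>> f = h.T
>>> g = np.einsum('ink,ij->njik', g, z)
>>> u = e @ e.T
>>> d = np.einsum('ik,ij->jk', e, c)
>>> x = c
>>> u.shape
(7, 7)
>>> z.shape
(7, 5)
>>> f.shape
()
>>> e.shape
(7, 11)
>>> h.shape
()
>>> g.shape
(7, 5, 7, 11)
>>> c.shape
(7, 37)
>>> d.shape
(37, 11)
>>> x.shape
(7, 37)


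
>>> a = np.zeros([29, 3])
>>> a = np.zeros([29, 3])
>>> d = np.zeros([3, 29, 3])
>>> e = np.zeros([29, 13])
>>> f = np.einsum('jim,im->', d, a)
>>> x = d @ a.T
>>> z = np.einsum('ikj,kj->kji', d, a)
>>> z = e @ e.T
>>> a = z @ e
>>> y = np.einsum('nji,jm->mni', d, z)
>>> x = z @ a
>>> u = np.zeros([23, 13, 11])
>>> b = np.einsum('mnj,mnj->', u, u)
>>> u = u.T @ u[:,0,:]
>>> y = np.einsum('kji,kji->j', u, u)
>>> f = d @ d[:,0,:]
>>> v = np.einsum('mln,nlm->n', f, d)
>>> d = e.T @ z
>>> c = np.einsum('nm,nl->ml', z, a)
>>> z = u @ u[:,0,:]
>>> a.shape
(29, 13)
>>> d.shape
(13, 29)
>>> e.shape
(29, 13)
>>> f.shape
(3, 29, 3)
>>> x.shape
(29, 13)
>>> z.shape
(11, 13, 11)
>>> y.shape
(13,)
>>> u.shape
(11, 13, 11)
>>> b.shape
()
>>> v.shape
(3,)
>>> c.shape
(29, 13)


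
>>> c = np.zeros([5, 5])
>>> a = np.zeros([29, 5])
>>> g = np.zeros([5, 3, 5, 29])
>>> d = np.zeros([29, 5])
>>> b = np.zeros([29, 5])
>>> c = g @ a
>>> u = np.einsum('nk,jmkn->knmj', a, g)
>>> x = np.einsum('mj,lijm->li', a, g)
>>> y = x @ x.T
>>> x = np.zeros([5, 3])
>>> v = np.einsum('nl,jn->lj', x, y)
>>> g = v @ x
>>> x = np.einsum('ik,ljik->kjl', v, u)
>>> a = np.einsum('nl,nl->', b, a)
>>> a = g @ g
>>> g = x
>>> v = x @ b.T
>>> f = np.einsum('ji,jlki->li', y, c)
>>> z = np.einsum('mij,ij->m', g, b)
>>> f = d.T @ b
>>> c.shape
(5, 3, 5, 5)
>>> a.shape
(3, 3)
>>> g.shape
(5, 29, 5)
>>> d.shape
(29, 5)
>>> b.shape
(29, 5)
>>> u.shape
(5, 29, 3, 5)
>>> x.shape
(5, 29, 5)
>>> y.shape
(5, 5)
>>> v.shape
(5, 29, 29)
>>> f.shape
(5, 5)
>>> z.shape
(5,)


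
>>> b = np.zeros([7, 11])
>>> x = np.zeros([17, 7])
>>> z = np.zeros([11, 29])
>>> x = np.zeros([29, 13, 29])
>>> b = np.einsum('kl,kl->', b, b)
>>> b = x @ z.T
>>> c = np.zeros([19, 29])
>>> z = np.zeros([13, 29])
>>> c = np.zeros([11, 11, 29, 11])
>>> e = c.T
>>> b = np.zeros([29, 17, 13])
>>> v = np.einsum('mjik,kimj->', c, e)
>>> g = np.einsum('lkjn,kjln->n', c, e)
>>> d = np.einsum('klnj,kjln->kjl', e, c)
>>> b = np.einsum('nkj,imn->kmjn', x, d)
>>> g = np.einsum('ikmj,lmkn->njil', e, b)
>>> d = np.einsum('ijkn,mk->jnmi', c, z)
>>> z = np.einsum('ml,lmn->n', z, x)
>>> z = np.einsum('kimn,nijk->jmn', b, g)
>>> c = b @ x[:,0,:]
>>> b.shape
(13, 11, 29, 29)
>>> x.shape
(29, 13, 29)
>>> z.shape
(11, 29, 29)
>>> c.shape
(13, 11, 29, 29)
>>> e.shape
(11, 29, 11, 11)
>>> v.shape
()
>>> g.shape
(29, 11, 11, 13)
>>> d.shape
(11, 11, 13, 11)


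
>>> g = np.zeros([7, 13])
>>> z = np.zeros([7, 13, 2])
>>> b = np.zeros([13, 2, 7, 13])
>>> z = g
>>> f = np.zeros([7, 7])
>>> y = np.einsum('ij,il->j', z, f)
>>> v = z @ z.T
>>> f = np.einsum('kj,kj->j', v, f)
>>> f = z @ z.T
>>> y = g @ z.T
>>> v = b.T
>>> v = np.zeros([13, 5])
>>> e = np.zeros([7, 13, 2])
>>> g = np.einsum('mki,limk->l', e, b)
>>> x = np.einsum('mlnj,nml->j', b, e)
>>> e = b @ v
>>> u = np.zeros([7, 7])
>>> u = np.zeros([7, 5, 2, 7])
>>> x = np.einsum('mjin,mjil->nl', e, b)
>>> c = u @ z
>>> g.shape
(13,)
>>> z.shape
(7, 13)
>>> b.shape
(13, 2, 7, 13)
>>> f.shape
(7, 7)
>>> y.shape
(7, 7)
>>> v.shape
(13, 5)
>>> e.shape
(13, 2, 7, 5)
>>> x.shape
(5, 13)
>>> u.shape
(7, 5, 2, 7)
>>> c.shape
(7, 5, 2, 13)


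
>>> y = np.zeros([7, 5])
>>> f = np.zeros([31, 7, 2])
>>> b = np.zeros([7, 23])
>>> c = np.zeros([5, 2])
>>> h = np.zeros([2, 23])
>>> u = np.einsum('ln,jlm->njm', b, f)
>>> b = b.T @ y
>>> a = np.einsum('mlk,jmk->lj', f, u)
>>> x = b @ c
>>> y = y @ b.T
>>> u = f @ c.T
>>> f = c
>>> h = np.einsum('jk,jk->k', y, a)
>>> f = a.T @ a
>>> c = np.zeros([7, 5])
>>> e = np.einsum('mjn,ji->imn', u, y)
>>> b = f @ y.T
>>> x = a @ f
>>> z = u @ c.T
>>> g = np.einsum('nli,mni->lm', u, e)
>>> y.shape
(7, 23)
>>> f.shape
(23, 23)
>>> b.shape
(23, 7)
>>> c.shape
(7, 5)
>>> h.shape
(23,)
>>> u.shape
(31, 7, 5)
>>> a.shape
(7, 23)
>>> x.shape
(7, 23)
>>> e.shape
(23, 31, 5)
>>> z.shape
(31, 7, 7)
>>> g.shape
(7, 23)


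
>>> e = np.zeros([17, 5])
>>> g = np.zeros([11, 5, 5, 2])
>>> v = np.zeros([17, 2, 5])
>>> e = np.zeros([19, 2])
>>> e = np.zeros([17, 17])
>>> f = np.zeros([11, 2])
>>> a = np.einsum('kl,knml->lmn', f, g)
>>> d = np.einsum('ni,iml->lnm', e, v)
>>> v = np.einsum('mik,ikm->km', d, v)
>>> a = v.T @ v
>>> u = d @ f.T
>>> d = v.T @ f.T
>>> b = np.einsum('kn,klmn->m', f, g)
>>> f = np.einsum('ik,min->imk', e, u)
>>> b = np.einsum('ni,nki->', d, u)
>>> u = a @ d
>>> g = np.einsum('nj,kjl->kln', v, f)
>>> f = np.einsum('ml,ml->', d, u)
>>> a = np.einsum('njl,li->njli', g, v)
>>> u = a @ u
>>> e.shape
(17, 17)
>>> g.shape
(17, 17, 2)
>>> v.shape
(2, 5)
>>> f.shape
()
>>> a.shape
(17, 17, 2, 5)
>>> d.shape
(5, 11)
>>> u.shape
(17, 17, 2, 11)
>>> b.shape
()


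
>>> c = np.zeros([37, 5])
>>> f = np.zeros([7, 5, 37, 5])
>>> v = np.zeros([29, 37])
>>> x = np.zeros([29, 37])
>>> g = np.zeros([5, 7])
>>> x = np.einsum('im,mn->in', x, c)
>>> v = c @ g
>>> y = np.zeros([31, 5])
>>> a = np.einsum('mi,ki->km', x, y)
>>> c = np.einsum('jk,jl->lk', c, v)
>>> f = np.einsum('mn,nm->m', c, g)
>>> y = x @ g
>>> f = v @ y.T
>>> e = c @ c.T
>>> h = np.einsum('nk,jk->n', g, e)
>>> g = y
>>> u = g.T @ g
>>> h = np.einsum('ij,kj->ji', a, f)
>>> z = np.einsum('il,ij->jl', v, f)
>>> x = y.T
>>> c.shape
(7, 5)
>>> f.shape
(37, 29)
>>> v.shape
(37, 7)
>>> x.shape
(7, 29)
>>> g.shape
(29, 7)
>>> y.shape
(29, 7)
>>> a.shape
(31, 29)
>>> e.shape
(7, 7)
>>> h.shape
(29, 31)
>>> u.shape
(7, 7)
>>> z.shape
(29, 7)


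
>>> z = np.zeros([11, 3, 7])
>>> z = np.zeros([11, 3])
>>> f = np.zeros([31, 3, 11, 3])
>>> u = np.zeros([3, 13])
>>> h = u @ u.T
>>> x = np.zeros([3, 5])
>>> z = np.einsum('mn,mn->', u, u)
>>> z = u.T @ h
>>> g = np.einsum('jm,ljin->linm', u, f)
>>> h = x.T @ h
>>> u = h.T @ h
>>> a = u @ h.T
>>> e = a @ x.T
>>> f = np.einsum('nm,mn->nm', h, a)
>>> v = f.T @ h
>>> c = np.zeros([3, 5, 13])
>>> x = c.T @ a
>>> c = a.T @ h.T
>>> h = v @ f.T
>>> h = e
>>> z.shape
(13, 3)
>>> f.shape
(5, 3)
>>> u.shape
(3, 3)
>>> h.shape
(3, 3)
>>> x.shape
(13, 5, 5)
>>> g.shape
(31, 11, 3, 13)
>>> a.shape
(3, 5)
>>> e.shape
(3, 3)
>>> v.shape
(3, 3)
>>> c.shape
(5, 5)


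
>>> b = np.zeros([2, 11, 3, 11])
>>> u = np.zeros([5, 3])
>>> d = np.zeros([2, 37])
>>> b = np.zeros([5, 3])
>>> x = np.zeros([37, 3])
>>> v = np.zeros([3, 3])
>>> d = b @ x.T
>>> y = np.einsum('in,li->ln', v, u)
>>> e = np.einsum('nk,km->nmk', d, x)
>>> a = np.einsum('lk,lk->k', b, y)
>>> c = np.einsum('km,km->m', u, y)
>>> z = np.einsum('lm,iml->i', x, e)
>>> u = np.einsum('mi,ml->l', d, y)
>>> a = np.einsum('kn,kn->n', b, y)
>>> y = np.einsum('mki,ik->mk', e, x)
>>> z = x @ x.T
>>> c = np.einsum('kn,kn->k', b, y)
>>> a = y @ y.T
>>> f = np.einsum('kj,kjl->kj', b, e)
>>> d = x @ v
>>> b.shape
(5, 3)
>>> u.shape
(3,)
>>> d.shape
(37, 3)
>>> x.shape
(37, 3)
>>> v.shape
(3, 3)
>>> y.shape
(5, 3)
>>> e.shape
(5, 3, 37)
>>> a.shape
(5, 5)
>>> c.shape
(5,)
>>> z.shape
(37, 37)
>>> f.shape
(5, 3)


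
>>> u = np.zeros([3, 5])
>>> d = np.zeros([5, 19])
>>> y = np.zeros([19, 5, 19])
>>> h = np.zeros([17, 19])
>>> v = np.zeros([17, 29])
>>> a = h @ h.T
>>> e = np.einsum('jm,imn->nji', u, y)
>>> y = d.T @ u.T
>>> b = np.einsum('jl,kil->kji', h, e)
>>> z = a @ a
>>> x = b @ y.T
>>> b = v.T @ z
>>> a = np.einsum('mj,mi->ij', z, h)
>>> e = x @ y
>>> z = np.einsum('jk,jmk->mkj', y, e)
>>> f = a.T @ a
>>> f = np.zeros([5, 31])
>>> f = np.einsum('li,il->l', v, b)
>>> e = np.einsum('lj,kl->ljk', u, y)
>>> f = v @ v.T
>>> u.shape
(3, 5)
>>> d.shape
(5, 19)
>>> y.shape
(19, 3)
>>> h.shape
(17, 19)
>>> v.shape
(17, 29)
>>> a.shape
(19, 17)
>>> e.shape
(3, 5, 19)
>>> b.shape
(29, 17)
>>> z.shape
(17, 3, 19)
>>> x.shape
(19, 17, 19)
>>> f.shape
(17, 17)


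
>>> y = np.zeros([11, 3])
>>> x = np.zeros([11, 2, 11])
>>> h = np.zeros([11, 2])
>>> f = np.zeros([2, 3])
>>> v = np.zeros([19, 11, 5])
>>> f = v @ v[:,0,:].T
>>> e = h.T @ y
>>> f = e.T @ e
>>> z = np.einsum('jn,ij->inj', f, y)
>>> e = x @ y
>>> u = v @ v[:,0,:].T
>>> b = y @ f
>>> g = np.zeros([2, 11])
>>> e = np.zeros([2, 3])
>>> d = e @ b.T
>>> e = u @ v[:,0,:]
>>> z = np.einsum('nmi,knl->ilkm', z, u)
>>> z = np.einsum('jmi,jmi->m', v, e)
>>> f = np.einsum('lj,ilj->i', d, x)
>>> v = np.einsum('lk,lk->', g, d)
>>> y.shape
(11, 3)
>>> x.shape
(11, 2, 11)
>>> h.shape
(11, 2)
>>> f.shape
(11,)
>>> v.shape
()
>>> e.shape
(19, 11, 5)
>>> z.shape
(11,)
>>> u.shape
(19, 11, 19)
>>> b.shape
(11, 3)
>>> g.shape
(2, 11)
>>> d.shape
(2, 11)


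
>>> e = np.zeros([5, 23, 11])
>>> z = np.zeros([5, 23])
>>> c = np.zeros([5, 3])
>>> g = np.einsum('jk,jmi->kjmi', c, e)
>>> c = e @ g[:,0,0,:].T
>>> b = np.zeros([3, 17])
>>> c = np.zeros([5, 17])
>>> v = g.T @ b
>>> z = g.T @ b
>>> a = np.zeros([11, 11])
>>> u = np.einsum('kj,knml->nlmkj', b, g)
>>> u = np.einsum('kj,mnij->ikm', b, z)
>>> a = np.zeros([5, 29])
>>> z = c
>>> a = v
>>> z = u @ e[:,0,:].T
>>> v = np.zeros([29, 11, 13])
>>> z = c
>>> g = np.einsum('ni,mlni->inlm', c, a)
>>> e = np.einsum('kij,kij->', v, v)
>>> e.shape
()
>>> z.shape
(5, 17)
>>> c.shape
(5, 17)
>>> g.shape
(17, 5, 23, 11)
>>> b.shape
(3, 17)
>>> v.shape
(29, 11, 13)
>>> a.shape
(11, 23, 5, 17)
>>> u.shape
(5, 3, 11)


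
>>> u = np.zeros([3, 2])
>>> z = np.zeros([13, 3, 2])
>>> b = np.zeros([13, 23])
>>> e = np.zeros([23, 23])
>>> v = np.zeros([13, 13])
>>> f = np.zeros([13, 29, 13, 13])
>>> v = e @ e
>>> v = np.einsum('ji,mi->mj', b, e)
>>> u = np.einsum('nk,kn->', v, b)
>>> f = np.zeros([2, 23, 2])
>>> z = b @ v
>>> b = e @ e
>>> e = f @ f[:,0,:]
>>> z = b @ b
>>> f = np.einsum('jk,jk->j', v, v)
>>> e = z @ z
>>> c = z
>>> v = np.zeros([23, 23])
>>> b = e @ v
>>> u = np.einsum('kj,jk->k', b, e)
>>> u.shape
(23,)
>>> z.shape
(23, 23)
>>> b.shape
(23, 23)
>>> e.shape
(23, 23)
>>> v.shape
(23, 23)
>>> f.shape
(23,)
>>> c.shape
(23, 23)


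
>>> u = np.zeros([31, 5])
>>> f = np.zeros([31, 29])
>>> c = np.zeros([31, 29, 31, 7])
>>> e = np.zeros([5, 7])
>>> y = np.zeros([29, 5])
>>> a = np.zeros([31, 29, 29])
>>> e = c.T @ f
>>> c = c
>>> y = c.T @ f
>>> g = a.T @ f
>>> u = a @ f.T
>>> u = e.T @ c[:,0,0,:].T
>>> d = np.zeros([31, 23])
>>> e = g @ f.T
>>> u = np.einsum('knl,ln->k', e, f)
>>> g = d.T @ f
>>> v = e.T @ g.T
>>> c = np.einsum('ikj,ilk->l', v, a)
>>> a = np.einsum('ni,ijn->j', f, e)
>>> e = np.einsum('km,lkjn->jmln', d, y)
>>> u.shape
(29,)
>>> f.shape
(31, 29)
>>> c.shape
(29,)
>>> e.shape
(29, 23, 7, 29)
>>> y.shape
(7, 31, 29, 29)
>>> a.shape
(29,)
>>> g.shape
(23, 29)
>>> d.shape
(31, 23)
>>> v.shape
(31, 29, 23)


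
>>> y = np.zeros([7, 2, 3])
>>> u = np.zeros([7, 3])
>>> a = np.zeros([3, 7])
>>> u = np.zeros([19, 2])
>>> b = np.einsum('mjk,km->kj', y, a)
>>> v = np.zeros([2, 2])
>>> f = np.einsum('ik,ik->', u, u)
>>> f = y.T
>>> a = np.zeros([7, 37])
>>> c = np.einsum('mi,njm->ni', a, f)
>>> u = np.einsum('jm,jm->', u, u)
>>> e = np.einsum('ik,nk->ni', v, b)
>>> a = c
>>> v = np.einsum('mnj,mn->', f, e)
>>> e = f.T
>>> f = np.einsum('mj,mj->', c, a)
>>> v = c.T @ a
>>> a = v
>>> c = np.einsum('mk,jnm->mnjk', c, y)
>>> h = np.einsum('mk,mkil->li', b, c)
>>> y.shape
(7, 2, 3)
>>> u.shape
()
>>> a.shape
(37, 37)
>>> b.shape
(3, 2)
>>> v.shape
(37, 37)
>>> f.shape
()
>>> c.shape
(3, 2, 7, 37)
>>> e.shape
(7, 2, 3)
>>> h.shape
(37, 7)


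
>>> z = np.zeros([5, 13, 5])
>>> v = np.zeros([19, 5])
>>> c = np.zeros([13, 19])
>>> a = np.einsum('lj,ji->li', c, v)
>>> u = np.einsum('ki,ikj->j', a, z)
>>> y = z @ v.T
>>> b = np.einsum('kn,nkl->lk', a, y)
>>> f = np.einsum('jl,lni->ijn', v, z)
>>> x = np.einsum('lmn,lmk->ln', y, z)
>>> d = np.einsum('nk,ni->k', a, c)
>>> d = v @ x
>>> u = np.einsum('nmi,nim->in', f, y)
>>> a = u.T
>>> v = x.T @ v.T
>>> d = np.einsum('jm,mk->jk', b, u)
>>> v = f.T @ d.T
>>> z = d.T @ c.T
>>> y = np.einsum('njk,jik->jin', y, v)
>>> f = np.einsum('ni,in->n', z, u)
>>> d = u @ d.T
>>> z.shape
(5, 13)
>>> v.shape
(13, 19, 19)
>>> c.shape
(13, 19)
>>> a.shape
(5, 13)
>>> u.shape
(13, 5)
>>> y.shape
(13, 19, 5)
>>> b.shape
(19, 13)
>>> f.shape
(5,)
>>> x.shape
(5, 19)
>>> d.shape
(13, 19)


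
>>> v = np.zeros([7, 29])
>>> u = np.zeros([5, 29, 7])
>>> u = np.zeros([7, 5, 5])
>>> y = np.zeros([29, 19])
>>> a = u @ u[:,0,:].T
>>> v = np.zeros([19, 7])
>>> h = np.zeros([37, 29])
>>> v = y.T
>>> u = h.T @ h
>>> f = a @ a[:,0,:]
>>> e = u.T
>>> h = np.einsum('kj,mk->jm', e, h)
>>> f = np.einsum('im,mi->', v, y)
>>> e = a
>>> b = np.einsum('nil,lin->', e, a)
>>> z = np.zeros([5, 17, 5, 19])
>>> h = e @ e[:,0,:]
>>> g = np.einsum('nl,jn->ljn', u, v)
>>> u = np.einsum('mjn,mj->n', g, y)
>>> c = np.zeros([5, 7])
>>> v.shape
(19, 29)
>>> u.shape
(29,)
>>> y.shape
(29, 19)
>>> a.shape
(7, 5, 7)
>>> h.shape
(7, 5, 7)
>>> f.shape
()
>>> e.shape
(7, 5, 7)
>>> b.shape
()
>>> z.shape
(5, 17, 5, 19)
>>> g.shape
(29, 19, 29)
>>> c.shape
(5, 7)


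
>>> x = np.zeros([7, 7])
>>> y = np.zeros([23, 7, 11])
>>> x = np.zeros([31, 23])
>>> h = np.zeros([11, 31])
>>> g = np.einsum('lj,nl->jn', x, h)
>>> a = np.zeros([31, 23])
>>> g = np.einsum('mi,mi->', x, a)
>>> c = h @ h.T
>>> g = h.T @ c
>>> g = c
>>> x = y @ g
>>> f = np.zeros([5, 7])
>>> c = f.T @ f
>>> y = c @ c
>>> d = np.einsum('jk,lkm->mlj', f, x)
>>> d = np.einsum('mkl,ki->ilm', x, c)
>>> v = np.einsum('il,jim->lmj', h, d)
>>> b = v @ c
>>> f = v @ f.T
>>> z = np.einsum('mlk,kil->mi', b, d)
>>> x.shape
(23, 7, 11)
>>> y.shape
(7, 7)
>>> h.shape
(11, 31)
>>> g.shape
(11, 11)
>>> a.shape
(31, 23)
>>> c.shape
(7, 7)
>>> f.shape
(31, 23, 5)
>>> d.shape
(7, 11, 23)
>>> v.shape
(31, 23, 7)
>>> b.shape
(31, 23, 7)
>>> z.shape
(31, 11)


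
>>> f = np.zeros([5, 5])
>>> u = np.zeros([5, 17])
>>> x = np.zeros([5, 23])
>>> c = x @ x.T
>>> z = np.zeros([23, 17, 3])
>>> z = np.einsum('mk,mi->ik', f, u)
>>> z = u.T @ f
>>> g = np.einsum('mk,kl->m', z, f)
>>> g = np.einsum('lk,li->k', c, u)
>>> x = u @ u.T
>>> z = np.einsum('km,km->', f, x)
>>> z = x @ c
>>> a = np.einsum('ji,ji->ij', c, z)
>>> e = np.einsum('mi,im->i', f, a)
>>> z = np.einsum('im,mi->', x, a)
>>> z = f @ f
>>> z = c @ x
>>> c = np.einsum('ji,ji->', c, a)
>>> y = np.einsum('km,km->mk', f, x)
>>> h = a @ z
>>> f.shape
(5, 5)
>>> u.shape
(5, 17)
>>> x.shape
(5, 5)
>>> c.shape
()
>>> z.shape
(5, 5)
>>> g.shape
(5,)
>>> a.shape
(5, 5)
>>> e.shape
(5,)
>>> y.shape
(5, 5)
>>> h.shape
(5, 5)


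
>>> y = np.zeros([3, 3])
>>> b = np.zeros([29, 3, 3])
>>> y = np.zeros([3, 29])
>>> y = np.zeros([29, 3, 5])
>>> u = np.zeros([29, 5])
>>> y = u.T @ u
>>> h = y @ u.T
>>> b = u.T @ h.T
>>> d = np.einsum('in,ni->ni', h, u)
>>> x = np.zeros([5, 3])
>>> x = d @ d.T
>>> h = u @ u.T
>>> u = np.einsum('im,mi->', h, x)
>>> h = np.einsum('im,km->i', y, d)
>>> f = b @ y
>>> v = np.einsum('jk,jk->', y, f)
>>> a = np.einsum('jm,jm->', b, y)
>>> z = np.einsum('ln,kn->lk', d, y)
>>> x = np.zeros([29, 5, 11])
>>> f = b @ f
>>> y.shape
(5, 5)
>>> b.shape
(5, 5)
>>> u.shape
()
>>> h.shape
(5,)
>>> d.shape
(29, 5)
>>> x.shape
(29, 5, 11)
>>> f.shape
(5, 5)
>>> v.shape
()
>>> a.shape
()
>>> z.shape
(29, 5)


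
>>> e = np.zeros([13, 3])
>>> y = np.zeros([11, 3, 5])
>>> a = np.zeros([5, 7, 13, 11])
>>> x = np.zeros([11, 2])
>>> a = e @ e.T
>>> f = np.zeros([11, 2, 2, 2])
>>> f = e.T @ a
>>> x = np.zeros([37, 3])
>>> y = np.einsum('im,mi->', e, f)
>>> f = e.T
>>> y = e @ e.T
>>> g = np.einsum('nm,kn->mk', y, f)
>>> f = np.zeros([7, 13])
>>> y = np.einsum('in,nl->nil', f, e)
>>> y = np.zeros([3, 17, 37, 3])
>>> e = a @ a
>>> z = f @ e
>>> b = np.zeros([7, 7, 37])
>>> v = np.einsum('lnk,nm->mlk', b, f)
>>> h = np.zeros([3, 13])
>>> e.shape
(13, 13)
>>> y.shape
(3, 17, 37, 3)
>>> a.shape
(13, 13)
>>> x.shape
(37, 3)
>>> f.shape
(7, 13)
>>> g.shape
(13, 3)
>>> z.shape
(7, 13)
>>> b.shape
(7, 7, 37)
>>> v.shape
(13, 7, 37)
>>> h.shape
(3, 13)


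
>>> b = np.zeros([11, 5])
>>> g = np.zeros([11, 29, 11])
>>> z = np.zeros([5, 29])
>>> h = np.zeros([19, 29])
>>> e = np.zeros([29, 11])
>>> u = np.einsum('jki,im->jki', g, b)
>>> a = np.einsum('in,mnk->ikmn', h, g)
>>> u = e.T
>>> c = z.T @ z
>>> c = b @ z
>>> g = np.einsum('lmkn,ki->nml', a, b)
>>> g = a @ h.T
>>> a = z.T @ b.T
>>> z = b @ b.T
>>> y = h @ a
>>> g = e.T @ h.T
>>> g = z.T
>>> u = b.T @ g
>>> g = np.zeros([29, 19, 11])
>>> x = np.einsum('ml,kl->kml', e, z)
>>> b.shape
(11, 5)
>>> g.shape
(29, 19, 11)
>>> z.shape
(11, 11)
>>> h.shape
(19, 29)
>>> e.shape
(29, 11)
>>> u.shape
(5, 11)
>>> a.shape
(29, 11)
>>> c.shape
(11, 29)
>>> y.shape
(19, 11)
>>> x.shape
(11, 29, 11)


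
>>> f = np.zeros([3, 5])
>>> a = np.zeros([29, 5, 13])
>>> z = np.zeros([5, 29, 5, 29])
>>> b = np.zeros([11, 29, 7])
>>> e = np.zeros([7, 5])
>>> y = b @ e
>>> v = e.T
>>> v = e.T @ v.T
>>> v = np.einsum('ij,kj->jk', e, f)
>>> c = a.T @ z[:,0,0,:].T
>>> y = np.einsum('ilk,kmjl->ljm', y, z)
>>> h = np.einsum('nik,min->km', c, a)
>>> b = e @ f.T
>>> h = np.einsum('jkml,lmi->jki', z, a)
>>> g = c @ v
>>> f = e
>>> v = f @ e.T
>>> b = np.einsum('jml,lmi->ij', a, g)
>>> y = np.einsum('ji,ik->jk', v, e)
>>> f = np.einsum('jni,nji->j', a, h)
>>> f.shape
(29,)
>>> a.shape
(29, 5, 13)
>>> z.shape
(5, 29, 5, 29)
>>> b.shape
(3, 29)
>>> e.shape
(7, 5)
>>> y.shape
(7, 5)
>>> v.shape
(7, 7)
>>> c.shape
(13, 5, 5)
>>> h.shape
(5, 29, 13)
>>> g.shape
(13, 5, 3)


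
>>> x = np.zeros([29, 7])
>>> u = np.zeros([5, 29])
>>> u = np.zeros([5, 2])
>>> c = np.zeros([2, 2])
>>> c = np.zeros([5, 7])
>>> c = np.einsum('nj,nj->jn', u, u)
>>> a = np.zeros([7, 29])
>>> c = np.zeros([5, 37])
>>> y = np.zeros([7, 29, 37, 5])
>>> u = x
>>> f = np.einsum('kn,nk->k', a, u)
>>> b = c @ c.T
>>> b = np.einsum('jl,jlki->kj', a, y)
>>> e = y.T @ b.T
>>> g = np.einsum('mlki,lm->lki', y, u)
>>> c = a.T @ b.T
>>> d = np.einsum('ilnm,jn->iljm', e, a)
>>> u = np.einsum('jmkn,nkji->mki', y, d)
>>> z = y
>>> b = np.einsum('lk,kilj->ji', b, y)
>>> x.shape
(29, 7)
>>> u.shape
(29, 37, 37)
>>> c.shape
(29, 37)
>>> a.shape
(7, 29)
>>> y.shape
(7, 29, 37, 5)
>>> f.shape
(7,)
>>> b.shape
(5, 29)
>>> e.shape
(5, 37, 29, 37)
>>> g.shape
(29, 37, 5)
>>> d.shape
(5, 37, 7, 37)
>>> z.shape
(7, 29, 37, 5)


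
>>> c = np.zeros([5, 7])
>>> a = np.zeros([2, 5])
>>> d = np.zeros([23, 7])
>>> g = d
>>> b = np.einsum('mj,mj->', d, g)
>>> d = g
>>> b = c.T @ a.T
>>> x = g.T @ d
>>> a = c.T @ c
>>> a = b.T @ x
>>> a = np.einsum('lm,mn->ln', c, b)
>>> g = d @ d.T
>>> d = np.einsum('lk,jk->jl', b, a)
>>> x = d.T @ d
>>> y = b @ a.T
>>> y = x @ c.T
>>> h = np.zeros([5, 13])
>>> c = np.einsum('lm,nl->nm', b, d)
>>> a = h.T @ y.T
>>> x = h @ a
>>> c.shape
(5, 2)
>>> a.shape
(13, 7)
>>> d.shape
(5, 7)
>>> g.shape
(23, 23)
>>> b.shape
(7, 2)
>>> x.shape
(5, 7)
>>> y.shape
(7, 5)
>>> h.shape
(5, 13)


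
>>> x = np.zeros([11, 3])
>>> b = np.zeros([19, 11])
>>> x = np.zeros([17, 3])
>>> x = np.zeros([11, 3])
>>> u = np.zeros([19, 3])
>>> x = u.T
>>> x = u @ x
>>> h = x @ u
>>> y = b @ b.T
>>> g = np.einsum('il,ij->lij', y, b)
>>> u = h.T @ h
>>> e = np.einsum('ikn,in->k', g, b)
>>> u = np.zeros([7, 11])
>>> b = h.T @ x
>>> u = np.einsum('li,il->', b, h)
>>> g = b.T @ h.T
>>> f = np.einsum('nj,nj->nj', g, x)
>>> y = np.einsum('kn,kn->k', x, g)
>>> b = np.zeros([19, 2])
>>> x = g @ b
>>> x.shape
(19, 2)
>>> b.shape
(19, 2)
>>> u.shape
()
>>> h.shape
(19, 3)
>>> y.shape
(19,)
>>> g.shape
(19, 19)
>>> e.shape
(19,)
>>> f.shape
(19, 19)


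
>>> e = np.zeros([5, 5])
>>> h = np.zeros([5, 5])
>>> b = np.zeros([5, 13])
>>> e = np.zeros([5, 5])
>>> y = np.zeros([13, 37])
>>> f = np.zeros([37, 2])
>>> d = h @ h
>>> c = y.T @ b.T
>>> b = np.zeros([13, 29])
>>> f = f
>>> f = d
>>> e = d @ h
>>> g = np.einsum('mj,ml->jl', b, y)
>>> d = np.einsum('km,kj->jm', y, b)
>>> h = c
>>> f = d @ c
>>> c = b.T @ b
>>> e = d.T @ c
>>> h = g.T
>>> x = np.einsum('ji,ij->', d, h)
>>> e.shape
(37, 29)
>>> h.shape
(37, 29)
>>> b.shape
(13, 29)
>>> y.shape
(13, 37)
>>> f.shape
(29, 5)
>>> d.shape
(29, 37)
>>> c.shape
(29, 29)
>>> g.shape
(29, 37)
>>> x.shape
()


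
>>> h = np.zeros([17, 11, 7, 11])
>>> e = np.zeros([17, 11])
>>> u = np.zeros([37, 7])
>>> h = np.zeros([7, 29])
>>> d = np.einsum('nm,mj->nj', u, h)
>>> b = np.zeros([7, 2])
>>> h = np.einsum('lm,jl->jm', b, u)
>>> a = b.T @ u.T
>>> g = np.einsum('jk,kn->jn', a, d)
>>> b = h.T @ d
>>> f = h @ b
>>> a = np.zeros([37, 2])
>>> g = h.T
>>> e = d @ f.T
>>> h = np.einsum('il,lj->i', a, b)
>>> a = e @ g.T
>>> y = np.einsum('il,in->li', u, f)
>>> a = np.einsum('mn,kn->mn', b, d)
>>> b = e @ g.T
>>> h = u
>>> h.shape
(37, 7)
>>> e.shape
(37, 37)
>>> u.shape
(37, 7)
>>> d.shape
(37, 29)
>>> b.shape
(37, 2)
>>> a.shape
(2, 29)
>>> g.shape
(2, 37)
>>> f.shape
(37, 29)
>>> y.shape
(7, 37)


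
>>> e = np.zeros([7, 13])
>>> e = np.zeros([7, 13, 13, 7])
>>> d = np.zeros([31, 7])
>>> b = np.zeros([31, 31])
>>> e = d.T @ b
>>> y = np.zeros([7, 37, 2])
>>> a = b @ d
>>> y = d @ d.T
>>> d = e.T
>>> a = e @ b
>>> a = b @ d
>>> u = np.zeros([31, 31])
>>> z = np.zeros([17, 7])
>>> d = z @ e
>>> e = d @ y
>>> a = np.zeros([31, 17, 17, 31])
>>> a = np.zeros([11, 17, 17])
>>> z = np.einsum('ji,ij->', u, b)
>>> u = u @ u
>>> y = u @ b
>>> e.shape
(17, 31)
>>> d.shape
(17, 31)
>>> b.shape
(31, 31)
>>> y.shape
(31, 31)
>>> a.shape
(11, 17, 17)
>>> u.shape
(31, 31)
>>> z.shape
()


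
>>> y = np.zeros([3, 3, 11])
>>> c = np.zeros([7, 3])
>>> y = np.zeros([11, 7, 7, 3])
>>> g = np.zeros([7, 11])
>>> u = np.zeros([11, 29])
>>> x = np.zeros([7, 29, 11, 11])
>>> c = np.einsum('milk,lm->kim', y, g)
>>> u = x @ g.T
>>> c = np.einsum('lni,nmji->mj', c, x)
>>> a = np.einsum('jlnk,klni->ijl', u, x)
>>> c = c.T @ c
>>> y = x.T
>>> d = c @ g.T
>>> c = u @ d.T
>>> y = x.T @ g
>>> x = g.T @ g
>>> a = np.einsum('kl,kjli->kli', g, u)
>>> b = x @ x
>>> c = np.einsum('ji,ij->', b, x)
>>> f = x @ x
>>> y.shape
(11, 11, 29, 11)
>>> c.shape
()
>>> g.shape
(7, 11)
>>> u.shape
(7, 29, 11, 7)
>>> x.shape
(11, 11)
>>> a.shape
(7, 11, 7)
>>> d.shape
(11, 7)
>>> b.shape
(11, 11)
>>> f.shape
(11, 11)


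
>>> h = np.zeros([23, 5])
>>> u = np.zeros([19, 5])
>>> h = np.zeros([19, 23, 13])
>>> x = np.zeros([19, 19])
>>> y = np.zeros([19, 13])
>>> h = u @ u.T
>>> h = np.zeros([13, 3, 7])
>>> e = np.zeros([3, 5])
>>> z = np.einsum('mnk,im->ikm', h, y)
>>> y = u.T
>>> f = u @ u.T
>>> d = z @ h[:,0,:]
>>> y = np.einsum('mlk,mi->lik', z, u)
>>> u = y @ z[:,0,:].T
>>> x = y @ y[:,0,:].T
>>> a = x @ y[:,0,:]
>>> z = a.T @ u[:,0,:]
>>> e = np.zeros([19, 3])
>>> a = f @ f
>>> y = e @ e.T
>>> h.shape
(13, 3, 7)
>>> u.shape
(7, 5, 19)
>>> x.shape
(7, 5, 7)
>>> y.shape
(19, 19)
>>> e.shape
(19, 3)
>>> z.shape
(13, 5, 19)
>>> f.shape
(19, 19)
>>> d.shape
(19, 7, 7)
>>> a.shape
(19, 19)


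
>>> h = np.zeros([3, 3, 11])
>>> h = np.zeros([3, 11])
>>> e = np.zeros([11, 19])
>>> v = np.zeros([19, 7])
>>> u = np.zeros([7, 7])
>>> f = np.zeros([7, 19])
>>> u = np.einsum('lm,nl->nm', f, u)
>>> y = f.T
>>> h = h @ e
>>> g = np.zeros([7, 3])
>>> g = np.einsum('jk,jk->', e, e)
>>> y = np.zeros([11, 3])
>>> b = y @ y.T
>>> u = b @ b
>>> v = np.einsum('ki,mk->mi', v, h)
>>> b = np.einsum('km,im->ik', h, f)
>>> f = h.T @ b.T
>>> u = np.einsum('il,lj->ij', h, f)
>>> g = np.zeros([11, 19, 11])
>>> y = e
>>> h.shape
(3, 19)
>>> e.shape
(11, 19)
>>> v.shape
(3, 7)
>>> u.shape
(3, 7)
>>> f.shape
(19, 7)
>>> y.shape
(11, 19)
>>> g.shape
(11, 19, 11)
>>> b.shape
(7, 3)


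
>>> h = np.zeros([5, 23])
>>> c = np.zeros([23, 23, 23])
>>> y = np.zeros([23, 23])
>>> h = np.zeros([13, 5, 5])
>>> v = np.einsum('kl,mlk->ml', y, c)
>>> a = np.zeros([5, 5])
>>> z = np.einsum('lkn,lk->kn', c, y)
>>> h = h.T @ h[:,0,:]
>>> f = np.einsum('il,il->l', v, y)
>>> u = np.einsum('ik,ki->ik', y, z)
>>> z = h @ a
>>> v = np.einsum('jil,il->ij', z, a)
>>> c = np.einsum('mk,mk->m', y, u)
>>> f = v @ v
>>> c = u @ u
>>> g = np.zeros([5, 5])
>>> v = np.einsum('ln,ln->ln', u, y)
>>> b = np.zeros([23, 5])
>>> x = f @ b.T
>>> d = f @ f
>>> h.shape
(5, 5, 5)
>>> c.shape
(23, 23)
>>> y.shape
(23, 23)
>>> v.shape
(23, 23)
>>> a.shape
(5, 5)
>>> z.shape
(5, 5, 5)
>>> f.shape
(5, 5)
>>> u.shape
(23, 23)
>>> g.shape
(5, 5)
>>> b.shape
(23, 5)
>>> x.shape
(5, 23)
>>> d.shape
(5, 5)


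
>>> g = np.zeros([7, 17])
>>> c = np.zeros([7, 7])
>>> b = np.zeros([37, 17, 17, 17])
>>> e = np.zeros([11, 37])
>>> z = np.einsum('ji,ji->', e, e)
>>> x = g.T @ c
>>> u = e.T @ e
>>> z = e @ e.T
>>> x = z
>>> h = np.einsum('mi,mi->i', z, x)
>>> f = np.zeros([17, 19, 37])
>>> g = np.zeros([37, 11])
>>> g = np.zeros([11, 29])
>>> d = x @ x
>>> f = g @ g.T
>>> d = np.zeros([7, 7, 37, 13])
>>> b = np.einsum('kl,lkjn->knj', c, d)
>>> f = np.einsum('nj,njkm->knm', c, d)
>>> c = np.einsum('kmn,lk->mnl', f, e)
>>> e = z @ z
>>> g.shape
(11, 29)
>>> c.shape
(7, 13, 11)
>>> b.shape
(7, 13, 37)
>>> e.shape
(11, 11)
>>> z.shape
(11, 11)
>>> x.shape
(11, 11)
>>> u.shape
(37, 37)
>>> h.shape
(11,)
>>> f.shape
(37, 7, 13)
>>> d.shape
(7, 7, 37, 13)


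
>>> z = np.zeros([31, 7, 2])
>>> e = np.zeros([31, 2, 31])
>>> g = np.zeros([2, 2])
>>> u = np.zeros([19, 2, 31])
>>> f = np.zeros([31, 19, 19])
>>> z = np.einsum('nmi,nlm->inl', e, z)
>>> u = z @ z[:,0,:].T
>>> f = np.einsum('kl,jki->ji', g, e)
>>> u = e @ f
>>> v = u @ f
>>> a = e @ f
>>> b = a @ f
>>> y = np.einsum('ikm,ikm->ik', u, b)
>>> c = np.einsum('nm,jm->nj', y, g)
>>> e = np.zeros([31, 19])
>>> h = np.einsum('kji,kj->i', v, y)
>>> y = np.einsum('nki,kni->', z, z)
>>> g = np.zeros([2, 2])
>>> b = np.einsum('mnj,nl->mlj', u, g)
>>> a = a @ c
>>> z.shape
(31, 31, 7)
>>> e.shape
(31, 19)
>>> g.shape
(2, 2)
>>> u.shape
(31, 2, 31)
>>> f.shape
(31, 31)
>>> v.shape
(31, 2, 31)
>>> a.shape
(31, 2, 2)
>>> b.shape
(31, 2, 31)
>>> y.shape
()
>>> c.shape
(31, 2)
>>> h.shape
(31,)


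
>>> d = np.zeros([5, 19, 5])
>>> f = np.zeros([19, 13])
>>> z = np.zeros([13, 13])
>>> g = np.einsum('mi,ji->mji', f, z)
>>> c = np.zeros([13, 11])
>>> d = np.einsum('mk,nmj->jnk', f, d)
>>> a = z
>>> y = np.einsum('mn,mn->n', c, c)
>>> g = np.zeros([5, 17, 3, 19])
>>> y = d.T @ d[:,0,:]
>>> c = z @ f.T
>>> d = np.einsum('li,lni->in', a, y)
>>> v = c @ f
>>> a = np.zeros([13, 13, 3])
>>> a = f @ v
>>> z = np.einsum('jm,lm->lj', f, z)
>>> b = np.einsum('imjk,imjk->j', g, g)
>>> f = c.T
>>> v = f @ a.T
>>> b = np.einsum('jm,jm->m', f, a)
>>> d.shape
(13, 5)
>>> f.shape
(19, 13)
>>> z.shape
(13, 19)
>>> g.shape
(5, 17, 3, 19)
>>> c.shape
(13, 19)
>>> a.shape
(19, 13)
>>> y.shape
(13, 5, 13)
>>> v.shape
(19, 19)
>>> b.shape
(13,)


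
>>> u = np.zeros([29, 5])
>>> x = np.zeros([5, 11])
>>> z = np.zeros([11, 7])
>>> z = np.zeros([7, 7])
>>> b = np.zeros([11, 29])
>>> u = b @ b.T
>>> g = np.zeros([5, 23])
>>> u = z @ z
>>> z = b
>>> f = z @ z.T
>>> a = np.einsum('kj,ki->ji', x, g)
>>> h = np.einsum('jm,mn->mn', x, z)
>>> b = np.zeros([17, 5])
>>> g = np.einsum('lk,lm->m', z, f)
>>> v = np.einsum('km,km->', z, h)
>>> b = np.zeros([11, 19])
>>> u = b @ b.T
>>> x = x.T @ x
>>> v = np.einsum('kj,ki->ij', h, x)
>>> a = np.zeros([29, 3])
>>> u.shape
(11, 11)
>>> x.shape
(11, 11)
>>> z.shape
(11, 29)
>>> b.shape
(11, 19)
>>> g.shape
(11,)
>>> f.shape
(11, 11)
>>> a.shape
(29, 3)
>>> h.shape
(11, 29)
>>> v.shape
(11, 29)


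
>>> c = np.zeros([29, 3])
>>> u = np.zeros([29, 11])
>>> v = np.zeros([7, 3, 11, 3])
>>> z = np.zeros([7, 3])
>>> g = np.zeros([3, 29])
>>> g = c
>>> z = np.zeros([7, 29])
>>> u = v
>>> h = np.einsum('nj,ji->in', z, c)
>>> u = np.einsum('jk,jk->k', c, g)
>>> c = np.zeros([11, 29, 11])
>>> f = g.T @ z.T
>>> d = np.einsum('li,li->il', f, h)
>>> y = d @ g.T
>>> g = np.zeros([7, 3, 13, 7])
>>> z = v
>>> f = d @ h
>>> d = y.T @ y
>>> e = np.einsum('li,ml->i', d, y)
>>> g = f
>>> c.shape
(11, 29, 11)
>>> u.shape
(3,)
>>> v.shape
(7, 3, 11, 3)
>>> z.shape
(7, 3, 11, 3)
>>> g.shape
(7, 7)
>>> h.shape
(3, 7)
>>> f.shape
(7, 7)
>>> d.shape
(29, 29)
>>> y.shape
(7, 29)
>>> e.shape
(29,)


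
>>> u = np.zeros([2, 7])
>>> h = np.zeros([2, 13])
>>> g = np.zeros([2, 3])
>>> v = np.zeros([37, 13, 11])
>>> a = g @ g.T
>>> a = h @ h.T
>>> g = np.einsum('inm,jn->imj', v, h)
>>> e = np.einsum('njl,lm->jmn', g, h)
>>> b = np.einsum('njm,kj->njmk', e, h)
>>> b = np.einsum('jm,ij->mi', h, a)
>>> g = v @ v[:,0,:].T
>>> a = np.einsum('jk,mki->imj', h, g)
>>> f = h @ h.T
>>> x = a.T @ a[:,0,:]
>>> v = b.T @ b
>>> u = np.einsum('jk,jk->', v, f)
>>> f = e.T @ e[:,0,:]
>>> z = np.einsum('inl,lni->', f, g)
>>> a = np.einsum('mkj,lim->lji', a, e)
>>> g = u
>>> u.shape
()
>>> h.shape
(2, 13)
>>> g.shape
()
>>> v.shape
(2, 2)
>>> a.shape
(11, 2, 13)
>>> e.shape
(11, 13, 37)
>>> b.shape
(13, 2)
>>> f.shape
(37, 13, 37)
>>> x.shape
(2, 37, 2)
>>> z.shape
()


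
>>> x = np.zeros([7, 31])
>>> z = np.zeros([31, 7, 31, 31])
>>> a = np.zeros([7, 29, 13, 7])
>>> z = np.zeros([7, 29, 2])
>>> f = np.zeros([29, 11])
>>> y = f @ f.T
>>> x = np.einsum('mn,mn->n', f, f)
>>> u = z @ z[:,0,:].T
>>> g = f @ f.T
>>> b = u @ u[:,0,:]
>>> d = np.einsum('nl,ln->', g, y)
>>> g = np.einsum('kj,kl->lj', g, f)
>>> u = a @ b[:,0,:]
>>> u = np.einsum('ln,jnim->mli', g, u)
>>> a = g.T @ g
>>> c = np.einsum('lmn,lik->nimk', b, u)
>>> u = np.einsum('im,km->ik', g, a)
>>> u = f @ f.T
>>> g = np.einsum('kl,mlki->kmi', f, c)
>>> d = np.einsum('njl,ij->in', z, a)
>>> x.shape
(11,)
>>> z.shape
(7, 29, 2)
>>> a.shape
(29, 29)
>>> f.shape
(29, 11)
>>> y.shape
(29, 29)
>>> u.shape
(29, 29)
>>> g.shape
(29, 7, 13)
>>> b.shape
(7, 29, 7)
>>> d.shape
(29, 7)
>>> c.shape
(7, 11, 29, 13)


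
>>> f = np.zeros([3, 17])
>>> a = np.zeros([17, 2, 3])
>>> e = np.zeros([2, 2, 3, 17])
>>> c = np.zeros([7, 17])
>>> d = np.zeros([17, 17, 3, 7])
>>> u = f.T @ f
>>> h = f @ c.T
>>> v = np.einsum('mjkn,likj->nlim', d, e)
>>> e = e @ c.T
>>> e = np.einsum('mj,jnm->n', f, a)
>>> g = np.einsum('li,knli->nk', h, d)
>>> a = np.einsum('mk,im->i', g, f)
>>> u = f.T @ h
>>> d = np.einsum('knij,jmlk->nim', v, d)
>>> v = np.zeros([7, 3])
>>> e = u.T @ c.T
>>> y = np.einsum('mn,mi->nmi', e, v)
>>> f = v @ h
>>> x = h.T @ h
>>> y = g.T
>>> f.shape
(7, 7)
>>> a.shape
(3,)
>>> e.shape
(7, 7)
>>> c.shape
(7, 17)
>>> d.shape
(2, 2, 17)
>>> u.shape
(17, 7)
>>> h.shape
(3, 7)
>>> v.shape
(7, 3)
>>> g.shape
(17, 17)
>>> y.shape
(17, 17)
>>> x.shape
(7, 7)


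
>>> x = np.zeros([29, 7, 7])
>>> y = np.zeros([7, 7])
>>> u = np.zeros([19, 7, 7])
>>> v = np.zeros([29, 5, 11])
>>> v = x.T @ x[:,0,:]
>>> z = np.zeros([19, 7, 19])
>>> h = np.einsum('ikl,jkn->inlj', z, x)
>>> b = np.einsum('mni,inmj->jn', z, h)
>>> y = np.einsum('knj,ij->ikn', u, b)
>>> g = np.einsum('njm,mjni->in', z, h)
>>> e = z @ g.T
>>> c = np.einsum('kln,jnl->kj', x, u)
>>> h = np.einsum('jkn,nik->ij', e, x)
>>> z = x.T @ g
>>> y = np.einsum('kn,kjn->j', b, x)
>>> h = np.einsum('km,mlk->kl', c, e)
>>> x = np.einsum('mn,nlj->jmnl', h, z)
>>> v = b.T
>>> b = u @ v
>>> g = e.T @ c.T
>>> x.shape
(19, 29, 7, 7)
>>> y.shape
(7,)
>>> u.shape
(19, 7, 7)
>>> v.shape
(7, 29)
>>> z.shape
(7, 7, 19)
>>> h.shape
(29, 7)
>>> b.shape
(19, 7, 29)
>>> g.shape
(29, 7, 29)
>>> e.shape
(19, 7, 29)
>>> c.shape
(29, 19)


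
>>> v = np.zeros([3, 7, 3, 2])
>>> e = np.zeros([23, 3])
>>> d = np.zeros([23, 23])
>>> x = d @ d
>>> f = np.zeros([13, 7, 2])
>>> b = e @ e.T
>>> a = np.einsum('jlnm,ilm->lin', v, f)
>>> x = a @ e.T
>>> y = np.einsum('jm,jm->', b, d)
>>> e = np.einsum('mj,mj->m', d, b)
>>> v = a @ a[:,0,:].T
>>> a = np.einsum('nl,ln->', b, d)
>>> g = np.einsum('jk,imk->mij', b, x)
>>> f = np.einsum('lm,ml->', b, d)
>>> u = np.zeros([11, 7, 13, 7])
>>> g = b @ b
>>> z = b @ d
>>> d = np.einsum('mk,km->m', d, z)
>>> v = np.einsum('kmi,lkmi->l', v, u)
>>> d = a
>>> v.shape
(11,)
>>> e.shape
(23,)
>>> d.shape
()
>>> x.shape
(7, 13, 23)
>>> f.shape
()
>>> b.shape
(23, 23)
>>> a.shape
()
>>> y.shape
()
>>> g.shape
(23, 23)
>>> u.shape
(11, 7, 13, 7)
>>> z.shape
(23, 23)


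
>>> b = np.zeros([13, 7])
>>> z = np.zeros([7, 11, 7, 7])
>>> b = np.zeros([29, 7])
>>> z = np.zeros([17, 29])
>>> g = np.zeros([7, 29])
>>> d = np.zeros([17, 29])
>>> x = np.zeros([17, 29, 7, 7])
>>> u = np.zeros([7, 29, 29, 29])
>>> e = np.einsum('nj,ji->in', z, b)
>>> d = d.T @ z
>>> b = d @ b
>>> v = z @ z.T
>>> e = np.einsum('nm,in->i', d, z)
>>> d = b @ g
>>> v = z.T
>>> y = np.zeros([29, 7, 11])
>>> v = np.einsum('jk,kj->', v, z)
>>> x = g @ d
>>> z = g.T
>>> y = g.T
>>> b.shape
(29, 7)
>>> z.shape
(29, 7)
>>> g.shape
(7, 29)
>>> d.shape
(29, 29)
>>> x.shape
(7, 29)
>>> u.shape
(7, 29, 29, 29)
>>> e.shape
(17,)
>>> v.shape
()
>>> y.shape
(29, 7)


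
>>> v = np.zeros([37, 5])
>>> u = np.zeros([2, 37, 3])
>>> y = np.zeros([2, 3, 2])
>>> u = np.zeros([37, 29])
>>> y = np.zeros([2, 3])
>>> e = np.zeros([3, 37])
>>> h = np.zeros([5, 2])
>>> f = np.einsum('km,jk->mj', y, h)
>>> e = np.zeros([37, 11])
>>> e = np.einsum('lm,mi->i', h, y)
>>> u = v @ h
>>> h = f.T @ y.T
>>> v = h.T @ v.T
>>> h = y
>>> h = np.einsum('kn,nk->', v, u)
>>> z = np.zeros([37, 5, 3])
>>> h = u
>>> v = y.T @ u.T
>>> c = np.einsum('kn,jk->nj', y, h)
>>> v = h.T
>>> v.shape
(2, 37)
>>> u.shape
(37, 2)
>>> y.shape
(2, 3)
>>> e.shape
(3,)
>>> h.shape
(37, 2)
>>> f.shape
(3, 5)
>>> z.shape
(37, 5, 3)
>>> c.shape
(3, 37)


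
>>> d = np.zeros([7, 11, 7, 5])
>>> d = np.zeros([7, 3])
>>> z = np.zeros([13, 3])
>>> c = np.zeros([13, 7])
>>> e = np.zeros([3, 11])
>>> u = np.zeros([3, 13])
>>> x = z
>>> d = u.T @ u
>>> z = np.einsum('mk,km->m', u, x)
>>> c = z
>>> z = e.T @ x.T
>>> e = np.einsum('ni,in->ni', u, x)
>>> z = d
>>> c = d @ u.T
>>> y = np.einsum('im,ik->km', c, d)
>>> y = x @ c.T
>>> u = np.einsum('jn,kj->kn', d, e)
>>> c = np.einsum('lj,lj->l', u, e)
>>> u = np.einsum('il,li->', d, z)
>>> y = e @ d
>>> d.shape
(13, 13)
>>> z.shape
(13, 13)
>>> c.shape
(3,)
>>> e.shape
(3, 13)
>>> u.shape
()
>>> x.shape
(13, 3)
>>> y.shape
(3, 13)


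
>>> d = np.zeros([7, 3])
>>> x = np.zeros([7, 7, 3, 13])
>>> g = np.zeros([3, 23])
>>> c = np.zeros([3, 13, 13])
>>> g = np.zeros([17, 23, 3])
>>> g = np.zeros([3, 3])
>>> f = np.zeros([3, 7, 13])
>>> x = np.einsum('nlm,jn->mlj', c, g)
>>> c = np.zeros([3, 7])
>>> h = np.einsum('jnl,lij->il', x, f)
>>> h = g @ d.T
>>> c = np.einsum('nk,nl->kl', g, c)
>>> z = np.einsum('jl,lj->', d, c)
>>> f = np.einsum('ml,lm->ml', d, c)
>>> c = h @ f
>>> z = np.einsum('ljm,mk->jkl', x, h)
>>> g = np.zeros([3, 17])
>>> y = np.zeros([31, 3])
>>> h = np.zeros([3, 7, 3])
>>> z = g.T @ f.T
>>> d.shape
(7, 3)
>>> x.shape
(13, 13, 3)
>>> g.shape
(3, 17)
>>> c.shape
(3, 3)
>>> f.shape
(7, 3)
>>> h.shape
(3, 7, 3)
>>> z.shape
(17, 7)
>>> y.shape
(31, 3)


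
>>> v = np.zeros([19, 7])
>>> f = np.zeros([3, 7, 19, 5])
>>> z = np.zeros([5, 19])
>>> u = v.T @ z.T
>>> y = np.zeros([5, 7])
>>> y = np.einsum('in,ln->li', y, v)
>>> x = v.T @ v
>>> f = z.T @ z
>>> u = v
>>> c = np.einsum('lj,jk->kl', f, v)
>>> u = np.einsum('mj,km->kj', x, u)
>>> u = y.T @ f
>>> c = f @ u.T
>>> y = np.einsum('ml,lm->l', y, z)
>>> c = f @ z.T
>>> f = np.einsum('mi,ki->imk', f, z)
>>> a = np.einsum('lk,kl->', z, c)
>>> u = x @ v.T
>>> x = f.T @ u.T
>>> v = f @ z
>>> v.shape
(19, 19, 19)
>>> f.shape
(19, 19, 5)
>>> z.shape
(5, 19)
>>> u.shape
(7, 19)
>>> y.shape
(5,)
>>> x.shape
(5, 19, 7)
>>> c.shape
(19, 5)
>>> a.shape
()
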